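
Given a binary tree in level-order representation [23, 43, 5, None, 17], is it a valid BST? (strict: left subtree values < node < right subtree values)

Level-order array: [23, 43, 5, None, 17]
Validate using subtree bounds (lo, hi): at each node, require lo < value < hi,
then recurse left with hi=value and right with lo=value.
Preorder trace (stopping at first violation):
  at node 23 with bounds (-inf, +inf): OK
  at node 43 with bounds (-inf, 23): VIOLATION
Node 43 violates its bound: not (-inf < 43 < 23).
Result: Not a valid BST


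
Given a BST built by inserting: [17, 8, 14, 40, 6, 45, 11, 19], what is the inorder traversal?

Tree insertion order: [17, 8, 14, 40, 6, 45, 11, 19]
Tree (level-order array): [17, 8, 40, 6, 14, 19, 45, None, None, 11]
Inorder traversal: [6, 8, 11, 14, 17, 19, 40, 45]


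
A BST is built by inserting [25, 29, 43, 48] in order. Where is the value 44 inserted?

Starting tree (level order): [25, None, 29, None, 43, None, 48]
Insertion path: 25 -> 29 -> 43 -> 48
Result: insert 44 as left child of 48
Final tree (level order): [25, None, 29, None, 43, None, 48, 44]


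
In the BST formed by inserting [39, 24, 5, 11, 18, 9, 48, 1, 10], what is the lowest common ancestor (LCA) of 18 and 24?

Tree insertion order: [39, 24, 5, 11, 18, 9, 48, 1, 10]
Tree (level-order array): [39, 24, 48, 5, None, None, None, 1, 11, None, None, 9, 18, None, 10]
In a BST, the LCA of p=18, q=24 is the first node v on the
root-to-leaf path with p <= v <= q (go left if both < v, right if both > v).
Walk from root:
  at 39: both 18 and 24 < 39, go left
  at 24: 18 <= 24 <= 24, this is the LCA
LCA = 24


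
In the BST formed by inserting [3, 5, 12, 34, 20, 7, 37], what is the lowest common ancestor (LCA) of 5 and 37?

Tree insertion order: [3, 5, 12, 34, 20, 7, 37]
Tree (level-order array): [3, None, 5, None, 12, 7, 34, None, None, 20, 37]
In a BST, the LCA of p=5, q=37 is the first node v on the
root-to-leaf path with p <= v <= q (go left if both < v, right if both > v).
Walk from root:
  at 3: both 5 and 37 > 3, go right
  at 5: 5 <= 5 <= 37, this is the LCA
LCA = 5


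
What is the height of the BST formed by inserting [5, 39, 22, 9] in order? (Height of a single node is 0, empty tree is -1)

Insertion order: [5, 39, 22, 9]
Tree (level-order array): [5, None, 39, 22, None, 9]
Compute height bottom-up (empty subtree = -1):
  height(9) = 1 + max(-1, -1) = 0
  height(22) = 1 + max(0, -1) = 1
  height(39) = 1 + max(1, -1) = 2
  height(5) = 1 + max(-1, 2) = 3
Height = 3


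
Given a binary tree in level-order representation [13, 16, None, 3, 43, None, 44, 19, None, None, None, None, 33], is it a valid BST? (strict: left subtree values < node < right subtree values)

Level-order array: [13, 16, None, 3, 43, None, 44, 19, None, None, None, None, 33]
Validate using subtree bounds (lo, hi): at each node, require lo < value < hi,
then recurse left with hi=value and right with lo=value.
Preorder trace (stopping at first violation):
  at node 13 with bounds (-inf, +inf): OK
  at node 16 with bounds (-inf, 13): VIOLATION
Node 16 violates its bound: not (-inf < 16 < 13).
Result: Not a valid BST


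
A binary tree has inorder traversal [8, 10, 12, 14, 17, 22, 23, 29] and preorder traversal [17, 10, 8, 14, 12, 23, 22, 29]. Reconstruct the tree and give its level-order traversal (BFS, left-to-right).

Inorder:  [8, 10, 12, 14, 17, 22, 23, 29]
Preorder: [17, 10, 8, 14, 12, 23, 22, 29]
Algorithm: preorder visits root first, so consume preorder in order;
for each root, split the current inorder slice at that value into
left-subtree inorder and right-subtree inorder, then recurse.
Recursive splits:
  root=17; inorder splits into left=[8, 10, 12, 14], right=[22, 23, 29]
  root=10; inorder splits into left=[8], right=[12, 14]
  root=8; inorder splits into left=[], right=[]
  root=14; inorder splits into left=[12], right=[]
  root=12; inorder splits into left=[], right=[]
  root=23; inorder splits into left=[22], right=[29]
  root=22; inorder splits into left=[], right=[]
  root=29; inorder splits into left=[], right=[]
Reconstructed level-order: [17, 10, 23, 8, 14, 22, 29, 12]


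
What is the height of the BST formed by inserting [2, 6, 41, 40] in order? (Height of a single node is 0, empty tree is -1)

Insertion order: [2, 6, 41, 40]
Tree (level-order array): [2, None, 6, None, 41, 40]
Compute height bottom-up (empty subtree = -1):
  height(40) = 1 + max(-1, -1) = 0
  height(41) = 1 + max(0, -1) = 1
  height(6) = 1 + max(-1, 1) = 2
  height(2) = 1 + max(-1, 2) = 3
Height = 3


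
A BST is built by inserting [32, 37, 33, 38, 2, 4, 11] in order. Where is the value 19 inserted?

Starting tree (level order): [32, 2, 37, None, 4, 33, 38, None, 11]
Insertion path: 32 -> 2 -> 4 -> 11
Result: insert 19 as right child of 11
Final tree (level order): [32, 2, 37, None, 4, 33, 38, None, 11, None, None, None, None, None, 19]


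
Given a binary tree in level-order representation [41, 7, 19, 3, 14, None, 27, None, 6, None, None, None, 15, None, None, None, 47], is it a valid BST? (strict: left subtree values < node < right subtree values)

Level-order array: [41, 7, 19, 3, 14, None, 27, None, 6, None, None, None, 15, None, None, None, 47]
Validate using subtree bounds (lo, hi): at each node, require lo < value < hi,
then recurse left with hi=value and right with lo=value.
Preorder trace (stopping at first violation):
  at node 41 with bounds (-inf, +inf): OK
  at node 7 with bounds (-inf, 41): OK
  at node 3 with bounds (-inf, 7): OK
  at node 6 with bounds (3, 7): OK
  at node 14 with bounds (7, 41): OK
  at node 19 with bounds (41, +inf): VIOLATION
Node 19 violates its bound: not (41 < 19 < +inf).
Result: Not a valid BST


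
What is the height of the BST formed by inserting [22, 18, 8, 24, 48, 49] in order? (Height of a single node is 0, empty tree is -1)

Insertion order: [22, 18, 8, 24, 48, 49]
Tree (level-order array): [22, 18, 24, 8, None, None, 48, None, None, None, 49]
Compute height bottom-up (empty subtree = -1):
  height(8) = 1 + max(-1, -1) = 0
  height(18) = 1 + max(0, -1) = 1
  height(49) = 1 + max(-1, -1) = 0
  height(48) = 1 + max(-1, 0) = 1
  height(24) = 1 + max(-1, 1) = 2
  height(22) = 1 + max(1, 2) = 3
Height = 3


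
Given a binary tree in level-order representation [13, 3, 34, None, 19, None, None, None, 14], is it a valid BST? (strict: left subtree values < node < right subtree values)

Level-order array: [13, 3, 34, None, 19, None, None, None, 14]
Validate using subtree bounds (lo, hi): at each node, require lo < value < hi,
then recurse left with hi=value and right with lo=value.
Preorder trace (stopping at first violation):
  at node 13 with bounds (-inf, +inf): OK
  at node 3 with bounds (-inf, 13): OK
  at node 19 with bounds (3, 13): VIOLATION
Node 19 violates its bound: not (3 < 19 < 13).
Result: Not a valid BST


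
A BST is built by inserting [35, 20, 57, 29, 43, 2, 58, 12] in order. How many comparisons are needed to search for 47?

Search path for 47: 35 -> 57 -> 43
Found: False
Comparisons: 3


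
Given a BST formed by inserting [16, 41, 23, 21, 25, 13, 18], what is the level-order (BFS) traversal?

Tree insertion order: [16, 41, 23, 21, 25, 13, 18]
Tree (level-order array): [16, 13, 41, None, None, 23, None, 21, 25, 18]
BFS from the root, enqueuing left then right child of each popped node:
  queue [16] -> pop 16, enqueue [13, 41], visited so far: [16]
  queue [13, 41] -> pop 13, enqueue [none], visited so far: [16, 13]
  queue [41] -> pop 41, enqueue [23], visited so far: [16, 13, 41]
  queue [23] -> pop 23, enqueue [21, 25], visited so far: [16, 13, 41, 23]
  queue [21, 25] -> pop 21, enqueue [18], visited so far: [16, 13, 41, 23, 21]
  queue [25, 18] -> pop 25, enqueue [none], visited so far: [16, 13, 41, 23, 21, 25]
  queue [18] -> pop 18, enqueue [none], visited so far: [16, 13, 41, 23, 21, 25, 18]
Result: [16, 13, 41, 23, 21, 25, 18]


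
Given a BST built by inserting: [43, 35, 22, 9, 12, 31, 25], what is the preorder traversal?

Tree insertion order: [43, 35, 22, 9, 12, 31, 25]
Tree (level-order array): [43, 35, None, 22, None, 9, 31, None, 12, 25]
Preorder traversal: [43, 35, 22, 9, 12, 31, 25]


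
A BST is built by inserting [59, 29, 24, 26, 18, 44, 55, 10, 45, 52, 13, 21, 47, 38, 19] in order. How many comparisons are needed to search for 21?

Search path for 21: 59 -> 29 -> 24 -> 18 -> 21
Found: True
Comparisons: 5


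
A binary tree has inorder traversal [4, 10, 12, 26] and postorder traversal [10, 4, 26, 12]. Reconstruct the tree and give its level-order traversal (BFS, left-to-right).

Inorder:   [4, 10, 12, 26]
Postorder: [10, 4, 26, 12]
Algorithm: postorder visits root last, so walk postorder right-to-left;
each value is the root of the current inorder slice — split it at that
value, recurse on the right subtree first, then the left.
Recursive splits:
  root=12; inorder splits into left=[4, 10], right=[26]
  root=26; inorder splits into left=[], right=[]
  root=4; inorder splits into left=[], right=[10]
  root=10; inorder splits into left=[], right=[]
Reconstructed level-order: [12, 4, 26, 10]


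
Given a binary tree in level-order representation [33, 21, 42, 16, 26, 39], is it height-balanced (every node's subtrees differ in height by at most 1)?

Tree (level-order array): [33, 21, 42, 16, 26, 39]
Definition: a tree is height-balanced if, at every node, |h(left) - h(right)| <= 1 (empty subtree has height -1).
Bottom-up per-node check:
  node 16: h_left=-1, h_right=-1, diff=0 [OK], height=0
  node 26: h_left=-1, h_right=-1, diff=0 [OK], height=0
  node 21: h_left=0, h_right=0, diff=0 [OK], height=1
  node 39: h_left=-1, h_right=-1, diff=0 [OK], height=0
  node 42: h_left=0, h_right=-1, diff=1 [OK], height=1
  node 33: h_left=1, h_right=1, diff=0 [OK], height=2
All nodes satisfy the balance condition.
Result: Balanced


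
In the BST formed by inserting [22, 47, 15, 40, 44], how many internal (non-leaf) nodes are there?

Tree built from: [22, 47, 15, 40, 44]
Tree (level-order array): [22, 15, 47, None, None, 40, None, None, 44]
Rule: An internal node has at least one child.
Per-node child counts:
  node 22: 2 child(ren)
  node 15: 0 child(ren)
  node 47: 1 child(ren)
  node 40: 1 child(ren)
  node 44: 0 child(ren)
Matching nodes: [22, 47, 40]
Count of internal (non-leaf) nodes: 3


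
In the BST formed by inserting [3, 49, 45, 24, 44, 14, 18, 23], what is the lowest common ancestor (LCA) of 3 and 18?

Tree insertion order: [3, 49, 45, 24, 44, 14, 18, 23]
Tree (level-order array): [3, None, 49, 45, None, 24, None, 14, 44, None, 18, None, None, None, 23]
In a BST, the LCA of p=3, q=18 is the first node v on the
root-to-leaf path with p <= v <= q (go left if both < v, right if both > v).
Walk from root:
  at 3: 3 <= 3 <= 18, this is the LCA
LCA = 3


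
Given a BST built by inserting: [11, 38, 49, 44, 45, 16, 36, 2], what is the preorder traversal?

Tree insertion order: [11, 38, 49, 44, 45, 16, 36, 2]
Tree (level-order array): [11, 2, 38, None, None, 16, 49, None, 36, 44, None, None, None, None, 45]
Preorder traversal: [11, 2, 38, 16, 36, 49, 44, 45]


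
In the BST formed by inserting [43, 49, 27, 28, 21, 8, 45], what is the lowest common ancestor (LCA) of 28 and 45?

Tree insertion order: [43, 49, 27, 28, 21, 8, 45]
Tree (level-order array): [43, 27, 49, 21, 28, 45, None, 8]
In a BST, the LCA of p=28, q=45 is the first node v on the
root-to-leaf path with p <= v <= q (go left if both < v, right if both > v).
Walk from root:
  at 43: 28 <= 43 <= 45, this is the LCA
LCA = 43


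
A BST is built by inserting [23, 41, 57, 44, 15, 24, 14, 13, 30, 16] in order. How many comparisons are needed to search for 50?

Search path for 50: 23 -> 41 -> 57 -> 44
Found: False
Comparisons: 4


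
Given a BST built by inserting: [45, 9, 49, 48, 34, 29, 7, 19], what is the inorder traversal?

Tree insertion order: [45, 9, 49, 48, 34, 29, 7, 19]
Tree (level-order array): [45, 9, 49, 7, 34, 48, None, None, None, 29, None, None, None, 19]
Inorder traversal: [7, 9, 19, 29, 34, 45, 48, 49]


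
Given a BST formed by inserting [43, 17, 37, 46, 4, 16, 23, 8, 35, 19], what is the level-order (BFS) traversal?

Tree insertion order: [43, 17, 37, 46, 4, 16, 23, 8, 35, 19]
Tree (level-order array): [43, 17, 46, 4, 37, None, None, None, 16, 23, None, 8, None, 19, 35]
BFS from the root, enqueuing left then right child of each popped node:
  queue [43] -> pop 43, enqueue [17, 46], visited so far: [43]
  queue [17, 46] -> pop 17, enqueue [4, 37], visited so far: [43, 17]
  queue [46, 4, 37] -> pop 46, enqueue [none], visited so far: [43, 17, 46]
  queue [4, 37] -> pop 4, enqueue [16], visited so far: [43, 17, 46, 4]
  queue [37, 16] -> pop 37, enqueue [23], visited so far: [43, 17, 46, 4, 37]
  queue [16, 23] -> pop 16, enqueue [8], visited so far: [43, 17, 46, 4, 37, 16]
  queue [23, 8] -> pop 23, enqueue [19, 35], visited so far: [43, 17, 46, 4, 37, 16, 23]
  queue [8, 19, 35] -> pop 8, enqueue [none], visited so far: [43, 17, 46, 4, 37, 16, 23, 8]
  queue [19, 35] -> pop 19, enqueue [none], visited so far: [43, 17, 46, 4, 37, 16, 23, 8, 19]
  queue [35] -> pop 35, enqueue [none], visited so far: [43, 17, 46, 4, 37, 16, 23, 8, 19, 35]
Result: [43, 17, 46, 4, 37, 16, 23, 8, 19, 35]


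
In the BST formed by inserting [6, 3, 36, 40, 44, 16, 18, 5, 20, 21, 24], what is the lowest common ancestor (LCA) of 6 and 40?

Tree insertion order: [6, 3, 36, 40, 44, 16, 18, 5, 20, 21, 24]
Tree (level-order array): [6, 3, 36, None, 5, 16, 40, None, None, None, 18, None, 44, None, 20, None, None, None, 21, None, 24]
In a BST, the LCA of p=6, q=40 is the first node v on the
root-to-leaf path with p <= v <= q (go left if both < v, right if both > v).
Walk from root:
  at 6: 6 <= 6 <= 40, this is the LCA
LCA = 6


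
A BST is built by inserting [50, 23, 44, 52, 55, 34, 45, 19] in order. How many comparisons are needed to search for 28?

Search path for 28: 50 -> 23 -> 44 -> 34
Found: False
Comparisons: 4


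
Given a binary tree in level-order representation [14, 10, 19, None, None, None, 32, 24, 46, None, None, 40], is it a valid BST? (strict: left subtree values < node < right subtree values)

Level-order array: [14, 10, 19, None, None, None, 32, 24, 46, None, None, 40]
Validate using subtree bounds (lo, hi): at each node, require lo < value < hi,
then recurse left with hi=value and right with lo=value.
Preorder trace (stopping at first violation):
  at node 14 with bounds (-inf, +inf): OK
  at node 10 with bounds (-inf, 14): OK
  at node 19 with bounds (14, +inf): OK
  at node 32 with bounds (19, +inf): OK
  at node 24 with bounds (19, 32): OK
  at node 46 with bounds (32, +inf): OK
  at node 40 with bounds (32, 46): OK
No violation found at any node.
Result: Valid BST


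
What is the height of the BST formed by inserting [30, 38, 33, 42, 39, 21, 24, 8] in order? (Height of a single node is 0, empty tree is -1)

Insertion order: [30, 38, 33, 42, 39, 21, 24, 8]
Tree (level-order array): [30, 21, 38, 8, 24, 33, 42, None, None, None, None, None, None, 39]
Compute height bottom-up (empty subtree = -1):
  height(8) = 1 + max(-1, -1) = 0
  height(24) = 1 + max(-1, -1) = 0
  height(21) = 1 + max(0, 0) = 1
  height(33) = 1 + max(-1, -1) = 0
  height(39) = 1 + max(-1, -1) = 0
  height(42) = 1 + max(0, -1) = 1
  height(38) = 1 + max(0, 1) = 2
  height(30) = 1 + max(1, 2) = 3
Height = 3


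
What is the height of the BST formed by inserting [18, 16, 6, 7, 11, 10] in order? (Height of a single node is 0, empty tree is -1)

Insertion order: [18, 16, 6, 7, 11, 10]
Tree (level-order array): [18, 16, None, 6, None, None, 7, None, 11, 10]
Compute height bottom-up (empty subtree = -1):
  height(10) = 1 + max(-1, -1) = 0
  height(11) = 1 + max(0, -1) = 1
  height(7) = 1 + max(-1, 1) = 2
  height(6) = 1 + max(-1, 2) = 3
  height(16) = 1 + max(3, -1) = 4
  height(18) = 1 + max(4, -1) = 5
Height = 5


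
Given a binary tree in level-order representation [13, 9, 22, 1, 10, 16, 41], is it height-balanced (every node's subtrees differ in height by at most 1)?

Tree (level-order array): [13, 9, 22, 1, 10, 16, 41]
Definition: a tree is height-balanced if, at every node, |h(left) - h(right)| <= 1 (empty subtree has height -1).
Bottom-up per-node check:
  node 1: h_left=-1, h_right=-1, diff=0 [OK], height=0
  node 10: h_left=-1, h_right=-1, diff=0 [OK], height=0
  node 9: h_left=0, h_right=0, diff=0 [OK], height=1
  node 16: h_left=-1, h_right=-1, diff=0 [OK], height=0
  node 41: h_left=-1, h_right=-1, diff=0 [OK], height=0
  node 22: h_left=0, h_right=0, diff=0 [OK], height=1
  node 13: h_left=1, h_right=1, diff=0 [OK], height=2
All nodes satisfy the balance condition.
Result: Balanced


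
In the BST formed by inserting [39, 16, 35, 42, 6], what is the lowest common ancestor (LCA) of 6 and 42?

Tree insertion order: [39, 16, 35, 42, 6]
Tree (level-order array): [39, 16, 42, 6, 35]
In a BST, the LCA of p=6, q=42 is the first node v on the
root-to-leaf path with p <= v <= q (go left if both < v, right if both > v).
Walk from root:
  at 39: 6 <= 39 <= 42, this is the LCA
LCA = 39


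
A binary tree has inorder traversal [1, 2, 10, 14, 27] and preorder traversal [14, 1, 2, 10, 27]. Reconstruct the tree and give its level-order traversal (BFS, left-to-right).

Inorder:  [1, 2, 10, 14, 27]
Preorder: [14, 1, 2, 10, 27]
Algorithm: preorder visits root first, so consume preorder in order;
for each root, split the current inorder slice at that value into
left-subtree inorder and right-subtree inorder, then recurse.
Recursive splits:
  root=14; inorder splits into left=[1, 2, 10], right=[27]
  root=1; inorder splits into left=[], right=[2, 10]
  root=2; inorder splits into left=[], right=[10]
  root=10; inorder splits into left=[], right=[]
  root=27; inorder splits into left=[], right=[]
Reconstructed level-order: [14, 1, 27, 2, 10]


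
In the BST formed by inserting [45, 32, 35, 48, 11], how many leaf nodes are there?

Tree built from: [45, 32, 35, 48, 11]
Tree (level-order array): [45, 32, 48, 11, 35]
Rule: A leaf has 0 children.
Per-node child counts:
  node 45: 2 child(ren)
  node 32: 2 child(ren)
  node 11: 0 child(ren)
  node 35: 0 child(ren)
  node 48: 0 child(ren)
Matching nodes: [11, 35, 48]
Count of leaf nodes: 3


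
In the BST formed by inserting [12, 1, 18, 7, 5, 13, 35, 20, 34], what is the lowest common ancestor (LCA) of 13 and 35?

Tree insertion order: [12, 1, 18, 7, 5, 13, 35, 20, 34]
Tree (level-order array): [12, 1, 18, None, 7, 13, 35, 5, None, None, None, 20, None, None, None, None, 34]
In a BST, the LCA of p=13, q=35 is the first node v on the
root-to-leaf path with p <= v <= q (go left if both < v, right if both > v).
Walk from root:
  at 12: both 13 and 35 > 12, go right
  at 18: 13 <= 18 <= 35, this is the LCA
LCA = 18


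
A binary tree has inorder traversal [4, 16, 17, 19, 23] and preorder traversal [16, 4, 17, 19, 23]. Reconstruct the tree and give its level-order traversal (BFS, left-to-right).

Inorder:  [4, 16, 17, 19, 23]
Preorder: [16, 4, 17, 19, 23]
Algorithm: preorder visits root first, so consume preorder in order;
for each root, split the current inorder slice at that value into
left-subtree inorder and right-subtree inorder, then recurse.
Recursive splits:
  root=16; inorder splits into left=[4], right=[17, 19, 23]
  root=4; inorder splits into left=[], right=[]
  root=17; inorder splits into left=[], right=[19, 23]
  root=19; inorder splits into left=[], right=[23]
  root=23; inorder splits into left=[], right=[]
Reconstructed level-order: [16, 4, 17, 19, 23]


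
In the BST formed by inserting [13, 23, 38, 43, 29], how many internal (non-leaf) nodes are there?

Tree built from: [13, 23, 38, 43, 29]
Tree (level-order array): [13, None, 23, None, 38, 29, 43]
Rule: An internal node has at least one child.
Per-node child counts:
  node 13: 1 child(ren)
  node 23: 1 child(ren)
  node 38: 2 child(ren)
  node 29: 0 child(ren)
  node 43: 0 child(ren)
Matching nodes: [13, 23, 38]
Count of internal (non-leaf) nodes: 3


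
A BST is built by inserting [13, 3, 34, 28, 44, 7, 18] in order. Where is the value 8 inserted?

Starting tree (level order): [13, 3, 34, None, 7, 28, 44, None, None, 18]
Insertion path: 13 -> 3 -> 7
Result: insert 8 as right child of 7
Final tree (level order): [13, 3, 34, None, 7, 28, 44, None, 8, 18]


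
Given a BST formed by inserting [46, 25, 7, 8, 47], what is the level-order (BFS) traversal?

Tree insertion order: [46, 25, 7, 8, 47]
Tree (level-order array): [46, 25, 47, 7, None, None, None, None, 8]
BFS from the root, enqueuing left then right child of each popped node:
  queue [46] -> pop 46, enqueue [25, 47], visited so far: [46]
  queue [25, 47] -> pop 25, enqueue [7], visited so far: [46, 25]
  queue [47, 7] -> pop 47, enqueue [none], visited so far: [46, 25, 47]
  queue [7] -> pop 7, enqueue [8], visited so far: [46, 25, 47, 7]
  queue [8] -> pop 8, enqueue [none], visited so far: [46, 25, 47, 7, 8]
Result: [46, 25, 47, 7, 8]


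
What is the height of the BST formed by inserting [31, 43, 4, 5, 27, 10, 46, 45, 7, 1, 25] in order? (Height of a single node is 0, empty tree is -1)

Insertion order: [31, 43, 4, 5, 27, 10, 46, 45, 7, 1, 25]
Tree (level-order array): [31, 4, 43, 1, 5, None, 46, None, None, None, 27, 45, None, 10, None, None, None, 7, 25]
Compute height bottom-up (empty subtree = -1):
  height(1) = 1 + max(-1, -1) = 0
  height(7) = 1 + max(-1, -1) = 0
  height(25) = 1 + max(-1, -1) = 0
  height(10) = 1 + max(0, 0) = 1
  height(27) = 1 + max(1, -1) = 2
  height(5) = 1 + max(-1, 2) = 3
  height(4) = 1 + max(0, 3) = 4
  height(45) = 1 + max(-1, -1) = 0
  height(46) = 1 + max(0, -1) = 1
  height(43) = 1 + max(-1, 1) = 2
  height(31) = 1 + max(4, 2) = 5
Height = 5


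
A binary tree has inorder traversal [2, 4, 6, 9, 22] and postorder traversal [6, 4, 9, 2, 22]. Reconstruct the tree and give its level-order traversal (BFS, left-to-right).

Inorder:   [2, 4, 6, 9, 22]
Postorder: [6, 4, 9, 2, 22]
Algorithm: postorder visits root last, so walk postorder right-to-left;
each value is the root of the current inorder slice — split it at that
value, recurse on the right subtree first, then the left.
Recursive splits:
  root=22; inorder splits into left=[2, 4, 6, 9], right=[]
  root=2; inorder splits into left=[], right=[4, 6, 9]
  root=9; inorder splits into left=[4, 6], right=[]
  root=4; inorder splits into left=[], right=[6]
  root=6; inorder splits into left=[], right=[]
Reconstructed level-order: [22, 2, 9, 4, 6]


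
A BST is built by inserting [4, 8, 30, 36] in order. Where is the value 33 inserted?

Starting tree (level order): [4, None, 8, None, 30, None, 36]
Insertion path: 4 -> 8 -> 30 -> 36
Result: insert 33 as left child of 36
Final tree (level order): [4, None, 8, None, 30, None, 36, 33]


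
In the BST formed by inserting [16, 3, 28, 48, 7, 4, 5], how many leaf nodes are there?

Tree built from: [16, 3, 28, 48, 7, 4, 5]
Tree (level-order array): [16, 3, 28, None, 7, None, 48, 4, None, None, None, None, 5]
Rule: A leaf has 0 children.
Per-node child counts:
  node 16: 2 child(ren)
  node 3: 1 child(ren)
  node 7: 1 child(ren)
  node 4: 1 child(ren)
  node 5: 0 child(ren)
  node 28: 1 child(ren)
  node 48: 0 child(ren)
Matching nodes: [5, 48]
Count of leaf nodes: 2


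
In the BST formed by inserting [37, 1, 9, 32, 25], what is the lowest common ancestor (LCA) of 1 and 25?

Tree insertion order: [37, 1, 9, 32, 25]
Tree (level-order array): [37, 1, None, None, 9, None, 32, 25]
In a BST, the LCA of p=1, q=25 is the first node v on the
root-to-leaf path with p <= v <= q (go left if both < v, right if both > v).
Walk from root:
  at 37: both 1 and 25 < 37, go left
  at 1: 1 <= 1 <= 25, this is the LCA
LCA = 1


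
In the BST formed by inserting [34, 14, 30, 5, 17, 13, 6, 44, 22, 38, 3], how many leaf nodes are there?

Tree built from: [34, 14, 30, 5, 17, 13, 6, 44, 22, 38, 3]
Tree (level-order array): [34, 14, 44, 5, 30, 38, None, 3, 13, 17, None, None, None, None, None, 6, None, None, 22]
Rule: A leaf has 0 children.
Per-node child counts:
  node 34: 2 child(ren)
  node 14: 2 child(ren)
  node 5: 2 child(ren)
  node 3: 0 child(ren)
  node 13: 1 child(ren)
  node 6: 0 child(ren)
  node 30: 1 child(ren)
  node 17: 1 child(ren)
  node 22: 0 child(ren)
  node 44: 1 child(ren)
  node 38: 0 child(ren)
Matching nodes: [3, 6, 22, 38]
Count of leaf nodes: 4


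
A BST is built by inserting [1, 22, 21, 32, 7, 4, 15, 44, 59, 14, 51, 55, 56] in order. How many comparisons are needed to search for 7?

Search path for 7: 1 -> 22 -> 21 -> 7
Found: True
Comparisons: 4


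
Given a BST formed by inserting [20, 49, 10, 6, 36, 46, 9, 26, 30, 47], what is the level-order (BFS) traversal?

Tree insertion order: [20, 49, 10, 6, 36, 46, 9, 26, 30, 47]
Tree (level-order array): [20, 10, 49, 6, None, 36, None, None, 9, 26, 46, None, None, None, 30, None, 47]
BFS from the root, enqueuing left then right child of each popped node:
  queue [20] -> pop 20, enqueue [10, 49], visited so far: [20]
  queue [10, 49] -> pop 10, enqueue [6], visited so far: [20, 10]
  queue [49, 6] -> pop 49, enqueue [36], visited so far: [20, 10, 49]
  queue [6, 36] -> pop 6, enqueue [9], visited so far: [20, 10, 49, 6]
  queue [36, 9] -> pop 36, enqueue [26, 46], visited so far: [20, 10, 49, 6, 36]
  queue [9, 26, 46] -> pop 9, enqueue [none], visited so far: [20, 10, 49, 6, 36, 9]
  queue [26, 46] -> pop 26, enqueue [30], visited so far: [20, 10, 49, 6, 36, 9, 26]
  queue [46, 30] -> pop 46, enqueue [47], visited so far: [20, 10, 49, 6, 36, 9, 26, 46]
  queue [30, 47] -> pop 30, enqueue [none], visited so far: [20, 10, 49, 6, 36, 9, 26, 46, 30]
  queue [47] -> pop 47, enqueue [none], visited so far: [20, 10, 49, 6, 36, 9, 26, 46, 30, 47]
Result: [20, 10, 49, 6, 36, 9, 26, 46, 30, 47]


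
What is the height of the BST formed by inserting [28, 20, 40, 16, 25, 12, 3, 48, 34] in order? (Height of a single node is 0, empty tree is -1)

Insertion order: [28, 20, 40, 16, 25, 12, 3, 48, 34]
Tree (level-order array): [28, 20, 40, 16, 25, 34, 48, 12, None, None, None, None, None, None, None, 3]
Compute height bottom-up (empty subtree = -1):
  height(3) = 1 + max(-1, -1) = 0
  height(12) = 1 + max(0, -1) = 1
  height(16) = 1 + max(1, -1) = 2
  height(25) = 1 + max(-1, -1) = 0
  height(20) = 1 + max(2, 0) = 3
  height(34) = 1 + max(-1, -1) = 0
  height(48) = 1 + max(-1, -1) = 0
  height(40) = 1 + max(0, 0) = 1
  height(28) = 1 + max(3, 1) = 4
Height = 4


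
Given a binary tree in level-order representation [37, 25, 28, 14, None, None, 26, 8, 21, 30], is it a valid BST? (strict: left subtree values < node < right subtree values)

Level-order array: [37, 25, 28, 14, None, None, 26, 8, 21, 30]
Validate using subtree bounds (lo, hi): at each node, require lo < value < hi,
then recurse left with hi=value and right with lo=value.
Preorder trace (stopping at first violation):
  at node 37 with bounds (-inf, +inf): OK
  at node 25 with bounds (-inf, 37): OK
  at node 14 with bounds (-inf, 25): OK
  at node 8 with bounds (-inf, 14): OK
  at node 21 with bounds (14, 25): OK
  at node 28 with bounds (37, +inf): VIOLATION
Node 28 violates its bound: not (37 < 28 < +inf).
Result: Not a valid BST


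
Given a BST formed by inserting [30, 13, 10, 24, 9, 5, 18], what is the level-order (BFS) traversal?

Tree insertion order: [30, 13, 10, 24, 9, 5, 18]
Tree (level-order array): [30, 13, None, 10, 24, 9, None, 18, None, 5]
BFS from the root, enqueuing left then right child of each popped node:
  queue [30] -> pop 30, enqueue [13], visited so far: [30]
  queue [13] -> pop 13, enqueue [10, 24], visited so far: [30, 13]
  queue [10, 24] -> pop 10, enqueue [9], visited so far: [30, 13, 10]
  queue [24, 9] -> pop 24, enqueue [18], visited so far: [30, 13, 10, 24]
  queue [9, 18] -> pop 9, enqueue [5], visited so far: [30, 13, 10, 24, 9]
  queue [18, 5] -> pop 18, enqueue [none], visited so far: [30, 13, 10, 24, 9, 18]
  queue [5] -> pop 5, enqueue [none], visited so far: [30, 13, 10, 24, 9, 18, 5]
Result: [30, 13, 10, 24, 9, 18, 5]


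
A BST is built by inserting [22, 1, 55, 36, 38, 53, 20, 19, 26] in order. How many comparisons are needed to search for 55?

Search path for 55: 22 -> 55
Found: True
Comparisons: 2


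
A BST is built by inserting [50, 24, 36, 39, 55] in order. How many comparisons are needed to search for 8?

Search path for 8: 50 -> 24
Found: False
Comparisons: 2


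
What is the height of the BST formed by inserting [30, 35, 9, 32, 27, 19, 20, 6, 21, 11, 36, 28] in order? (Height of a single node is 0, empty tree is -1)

Insertion order: [30, 35, 9, 32, 27, 19, 20, 6, 21, 11, 36, 28]
Tree (level-order array): [30, 9, 35, 6, 27, 32, 36, None, None, 19, 28, None, None, None, None, 11, 20, None, None, None, None, None, 21]
Compute height bottom-up (empty subtree = -1):
  height(6) = 1 + max(-1, -1) = 0
  height(11) = 1 + max(-1, -1) = 0
  height(21) = 1 + max(-1, -1) = 0
  height(20) = 1 + max(-1, 0) = 1
  height(19) = 1 + max(0, 1) = 2
  height(28) = 1 + max(-1, -1) = 0
  height(27) = 1 + max(2, 0) = 3
  height(9) = 1 + max(0, 3) = 4
  height(32) = 1 + max(-1, -1) = 0
  height(36) = 1 + max(-1, -1) = 0
  height(35) = 1 + max(0, 0) = 1
  height(30) = 1 + max(4, 1) = 5
Height = 5


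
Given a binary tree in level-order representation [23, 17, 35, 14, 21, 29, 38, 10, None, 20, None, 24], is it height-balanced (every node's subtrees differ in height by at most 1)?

Tree (level-order array): [23, 17, 35, 14, 21, 29, 38, 10, None, 20, None, 24]
Definition: a tree is height-balanced if, at every node, |h(left) - h(right)| <= 1 (empty subtree has height -1).
Bottom-up per-node check:
  node 10: h_left=-1, h_right=-1, diff=0 [OK], height=0
  node 14: h_left=0, h_right=-1, diff=1 [OK], height=1
  node 20: h_left=-1, h_right=-1, diff=0 [OK], height=0
  node 21: h_left=0, h_right=-1, diff=1 [OK], height=1
  node 17: h_left=1, h_right=1, diff=0 [OK], height=2
  node 24: h_left=-1, h_right=-1, diff=0 [OK], height=0
  node 29: h_left=0, h_right=-1, diff=1 [OK], height=1
  node 38: h_left=-1, h_right=-1, diff=0 [OK], height=0
  node 35: h_left=1, h_right=0, diff=1 [OK], height=2
  node 23: h_left=2, h_right=2, diff=0 [OK], height=3
All nodes satisfy the balance condition.
Result: Balanced


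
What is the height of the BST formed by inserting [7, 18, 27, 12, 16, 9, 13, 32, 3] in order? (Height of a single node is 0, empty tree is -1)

Insertion order: [7, 18, 27, 12, 16, 9, 13, 32, 3]
Tree (level-order array): [7, 3, 18, None, None, 12, 27, 9, 16, None, 32, None, None, 13]
Compute height bottom-up (empty subtree = -1):
  height(3) = 1 + max(-1, -1) = 0
  height(9) = 1 + max(-1, -1) = 0
  height(13) = 1 + max(-1, -1) = 0
  height(16) = 1 + max(0, -1) = 1
  height(12) = 1 + max(0, 1) = 2
  height(32) = 1 + max(-1, -1) = 0
  height(27) = 1 + max(-1, 0) = 1
  height(18) = 1 + max(2, 1) = 3
  height(7) = 1 + max(0, 3) = 4
Height = 4


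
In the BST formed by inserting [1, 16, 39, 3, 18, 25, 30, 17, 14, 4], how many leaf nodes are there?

Tree built from: [1, 16, 39, 3, 18, 25, 30, 17, 14, 4]
Tree (level-order array): [1, None, 16, 3, 39, None, 14, 18, None, 4, None, 17, 25, None, None, None, None, None, 30]
Rule: A leaf has 0 children.
Per-node child counts:
  node 1: 1 child(ren)
  node 16: 2 child(ren)
  node 3: 1 child(ren)
  node 14: 1 child(ren)
  node 4: 0 child(ren)
  node 39: 1 child(ren)
  node 18: 2 child(ren)
  node 17: 0 child(ren)
  node 25: 1 child(ren)
  node 30: 0 child(ren)
Matching nodes: [4, 17, 30]
Count of leaf nodes: 3


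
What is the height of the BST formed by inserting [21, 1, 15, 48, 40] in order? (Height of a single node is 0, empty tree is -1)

Insertion order: [21, 1, 15, 48, 40]
Tree (level-order array): [21, 1, 48, None, 15, 40]
Compute height bottom-up (empty subtree = -1):
  height(15) = 1 + max(-1, -1) = 0
  height(1) = 1 + max(-1, 0) = 1
  height(40) = 1 + max(-1, -1) = 0
  height(48) = 1 + max(0, -1) = 1
  height(21) = 1 + max(1, 1) = 2
Height = 2


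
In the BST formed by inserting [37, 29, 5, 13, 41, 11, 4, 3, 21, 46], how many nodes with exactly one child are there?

Tree built from: [37, 29, 5, 13, 41, 11, 4, 3, 21, 46]
Tree (level-order array): [37, 29, 41, 5, None, None, 46, 4, 13, None, None, 3, None, 11, 21]
Rule: These are nodes with exactly 1 non-null child.
Per-node child counts:
  node 37: 2 child(ren)
  node 29: 1 child(ren)
  node 5: 2 child(ren)
  node 4: 1 child(ren)
  node 3: 0 child(ren)
  node 13: 2 child(ren)
  node 11: 0 child(ren)
  node 21: 0 child(ren)
  node 41: 1 child(ren)
  node 46: 0 child(ren)
Matching nodes: [29, 4, 41]
Count of nodes with exactly one child: 3


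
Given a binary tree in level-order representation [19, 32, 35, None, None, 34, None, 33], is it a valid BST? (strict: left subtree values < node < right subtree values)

Level-order array: [19, 32, 35, None, None, 34, None, 33]
Validate using subtree bounds (lo, hi): at each node, require lo < value < hi,
then recurse left with hi=value and right with lo=value.
Preorder trace (stopping at first violation):
  at node 19 with bounds (-inf, +inf): OK
  at node 32 with bounds (-inf, 19): VIOLATION
Node 32 violates its bound: not (-inf < 32 < 19).
Result: Not a valid BST


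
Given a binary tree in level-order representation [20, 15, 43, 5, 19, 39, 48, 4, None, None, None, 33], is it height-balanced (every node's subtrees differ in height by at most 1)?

Tree (level-order array): [20, 15, 43, 5, 19, 39, 48, 4, None, None, None, 33]
Definition: a tree is height-balanced if, at every node, |h(left) - h(right)| <= 1 (empty subtree has height -1).
Bottom-up per-node check:
  node 4: h_left=-1, h_right=-1, diff=0 [OK], height=0
  node 5: h_left=0, h_right=-1, diff=1 [OK], height=1
  node 19: h_left=-1, h_right=-1, diff=0 [OK], height=0
  node 15: h_left=1, h_right=0, diff=1 [OK], height=2
  node 33: h_left=-1, h_right=-1, diff=0 [OK], height=0
  node 39: h_left=0, h_right=-1, diff=1 [OK], height=1
  node 48: h_left=-1, h_right=-1, diff=0 [OK], height=0
  node 43: h_left=1, h_right=0, diff=1 [OK], height=2
  node 20: h_left=2, h_right=2, diff=0 [OK], height=3
All nodes satisfy the balance condition.
Result: Balanced


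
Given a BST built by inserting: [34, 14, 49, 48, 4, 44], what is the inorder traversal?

Tree insertion order: [34, 14, 49, 48, 4, 44]
Tree (level-order array): [34, 14, 49, 4, None, 48, None, None, None, 44]
Inorder traversal: [4, 14, 34, 44, 48, 49]


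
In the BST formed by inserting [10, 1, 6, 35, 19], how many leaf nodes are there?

Tree built from: [10, 1, 6, 35, 19]
Tree (level-order array): [10, 1, 35, None, 6, 19]
Rule: A leaf has 0 children.
Per-node child counts:
  node 10: 2 child(ren)
  node 1: 1 child(ren)
  node 6: 0 child(ren)
  node 35: 1 child(ren)
  node 19: 0 child(ren)
Matching nodes: [6, 19]
Count of leaf nodes: 2


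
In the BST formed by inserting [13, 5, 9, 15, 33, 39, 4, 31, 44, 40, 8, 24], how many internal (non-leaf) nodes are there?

Tree built from: [13, 5, 9, 15, 33, 39, 4, 31, 44, 40, 8, 24]
Tree (level-order array): [13, 5, 15, 4, 9, None, 33, None, None, 8, None, 31, 39, None, None, 24, None, None, 44, None, None, 40]
Rule: An internal node has at least one child.
Per-node child counts:
  node 13: 2 child(ren)
  node 5: 2 child(ren)
  node 4: 0 child(ren)
  node 9: 1 child(ren)
  node 8: 0 child(ren)
  node 15: 1 child(ren)
  node 33: 2 child(ren)
  node 31: 1 child(ren)
  node 24: 0 child(ren)
  node 39: 1 child(ren)
  node 44: 1 child(ren)
  node 40: 0 child(ren)
Matching nodes: [13, 5, 9, 15, 33, 31, 39, 44]
Count of internal (non-leaf) nodes: 8


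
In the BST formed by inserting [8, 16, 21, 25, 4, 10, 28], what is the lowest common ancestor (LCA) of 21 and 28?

Tree insertion order: [8, 16, 21, 25, 4, 10, 28]
Tree (level-order array): [8, 4, 16, None, None, 10, 21, None, None, None, 25, None, 28]
In a BST, the LCA of p=21, q=28 is the first node v on the
root-to-leaf path with p <= v <= q (go left if both < v, right if both > v).
Walk from root:
  at 8: both 21 and 28 > 8, go right
  at 16: both 21 and 28 > 16, go right
  at 21: 21 <= 21 <= 28, this is the LCA
LCA = 21


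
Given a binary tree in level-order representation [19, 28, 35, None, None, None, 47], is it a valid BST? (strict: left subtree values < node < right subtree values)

Level-order array: [19, 28, 35, None, None, None, 47]
Validate using subtree bounds (lo, hi): at each node, require lo < value < hi,
then recurse left with hi=value and right with lo=value.
Preorder trace (stopping at first violation):
  at node 19 with bounds (-inf, +inf): OK
  at node 28 with bounds (-inf, 19): VIOLATION
Node 28 violates its bound: not (-inf < 28 < 19).
Result: Not a valid BST


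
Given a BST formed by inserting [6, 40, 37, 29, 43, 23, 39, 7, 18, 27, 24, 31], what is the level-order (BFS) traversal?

Tree insertion order: [6, 40, 37, 29, 43, 23, 39, 7, 18, 27, 24, 31]
Tree (level-order array): [6, None, 40, 37, 43, 29, 39, None, None, 23, 31, None, None, 7, 27, None, None, None, 18, 24]
BFS from the root, enqueuing left then right child of each popped node:
  queue [6] -> pop 6, enqueue [40], visited so far: [6]
  queue [40] -> pop 40, enqueue [37, 43], visited so far: [6, 40]
  queue [37, 43] -> pop 37, enqueue [29, 39], visited so far: [6, 40, 37]
  queue [43, 29, 39] -> pop 43, enqueue [none], visited so far: [6, 40, 37, 43]
  queue [29, 39] -> pop 29, enqueue [23, 31], visited so far: [6, 40, 37, 43, 29]
  queue [39, 23, 31] -> pop 39, enqueue [none], visited so far: [6, 40, 37, 43, 29, 39]
  queue [23, 31] -> pop 23, enqueue [7, 27], visited so far: [6, 40, 37, 43, 29, 39, 23]
  queue [31, 7, 27] -> pop 31, enqueue [none], visited so far: [6, 40, 37, 43, 29, 39, 23, 31]
  queue [7, 27] -> pop 7, enqueue [18], visited so far: [6, 40, 37, 43, 29, 39, 23, 31, 7]
  queue [27, 18] -> pop 27, enqueue [24], visited so far: [6, 40, 37, 43, 29, 39, 23, 31, 7, 27]
  queue [18, 24] -> pop 18, enqueue [none], visited so far: [6, 40, 37, 43, 29, 39, 23, 31, 7, 27, 18]
  queue [24] -> pop 24, enqueue [none], visited so far: [6, 40, 37, 43, 29, 39, 23, 31, 7, 27, 18, 24]
Result: [6, 40, 37, 43, 29, 39, 23, 31, 7, 27, 18, 24]


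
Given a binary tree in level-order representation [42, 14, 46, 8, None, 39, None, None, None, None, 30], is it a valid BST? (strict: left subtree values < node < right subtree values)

Level-order array: [42, 14, 46, 8, None, 39, None, None, None, None, 30]
Validate using subtree bounds (lo, hi): at each node, require lo < value < hi,
then recurse left with hi=value and right with lo=value.
Preorder trace (stopping at first violation):
  at node 42 with bounds (-inf, +inf): OK
  at node 14 with bounds (-inf, 42): OK
  at node 8 with bounds (-inf, 14): OK
  at node 46 with bounds (42, +inf): OK
  at node 39 with bounds (42, 46): VIOLATION
Node 39 violates its bound: not (42 < 39 < 46).
Result: Not a valid BST


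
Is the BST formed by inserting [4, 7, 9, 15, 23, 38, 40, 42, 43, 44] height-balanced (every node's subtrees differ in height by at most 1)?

Tree (level-order array): [4, None, 7, None, 9, None, 15, None, 23, None, 38, None, 40, None, 42, None, 43, None, 44]
Definition: a tree is height-balanced if, at every node, |h(left) - h(right)| <= 1 (empty subtree has height -1).
Bottom-up per-node check:
  node 44: h_left=-1, h_right=-1, diff=0 [OK], height=0
  node 43: h_left=-1, h_right=0, diff=1 [OK], height=1
  node 42: h_left=-1, h_right=1, diff=2 [FAIL (|-1-1|=2 > 1)], height=2
  node 40: h_left=-1, h_right=2, diff=3 [FAIL (|-1-2|=3 > 1)], height=3
  node 38: h_left=-1, h_right=3, diff=4 [FAIL (|-1-3|=4 > 1)], height=4
  node 23: h_left=-1, h_right=4, diff=5 [FAIL (|-1-4|=5 > 1)], height=5
  node 15: h_left=-1, h_right=5, diff=6 [FAIL (|-1-5|=6 > 1)], height=6
  node 9: h_left=-1, h_right=6, diff=7 [FAIL (|-1-6|=7 > 1)], height=7
  node 7: h_left=-1, h_right=7, diff=8 [FAIL (|-1-7|=8 > 1)], height=8
  node 4: h_left=-1, h_right=8, diff=9 [FAIL (|-1-8|=9 > 1)], height=9
Node 42 violates the condition: |-1 - 1| = 2 > 1.
Result: Not balanced


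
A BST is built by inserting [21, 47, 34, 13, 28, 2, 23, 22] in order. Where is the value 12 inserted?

Starting tree (level order): [21, 13, 47, 2, None, 34, None, None, None, 28, None, 23, None, 22]
Insertion path: 21 -> 13 -> 2
Result: insert 12 as right child of 2
Final tree (level order): [21, 13, 47, 2, None, 34, None, None, 12, 28, None, None, None, 23, None, 22]
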